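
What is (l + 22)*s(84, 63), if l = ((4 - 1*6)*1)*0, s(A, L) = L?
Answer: 1386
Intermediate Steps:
l = 0 (l = ((4 - 6)*1)*0 = -2*1*0 = -2*0 = 0)
(l + 22)*s(84, 63) = (0 + 22)*63 = 22*63 = 1386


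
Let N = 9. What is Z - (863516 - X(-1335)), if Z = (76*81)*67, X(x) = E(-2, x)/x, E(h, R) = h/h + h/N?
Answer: -5419533967/12015 ≈ -4.5106e+5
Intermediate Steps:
E(h, R) = 1 + h/9 (E(h, R) = h/h + h/9 = 1 + h*(⅑) = 1 + h/9)
X(x) = 7/(9*x) (X(x) = (1 + (⅑)*(-2))/x = (1 - 2/9)/x = 7/(9*x))
Z = 412452 (Z = 6156*67 = 412452)
Z - (863516 - X(-1335)) = 412452 - (863516 - 7/(9*(-1335))) = 412452 - (863516 - 7*(-1)/(9*1335)) = 412452 - (863516 - 1*(-7/12015)) = 412452 - (863516 + 7/12015) = 412452 - 1*10375144747/12015 = 412452 - 10375144747/12015 = -5419533967/12015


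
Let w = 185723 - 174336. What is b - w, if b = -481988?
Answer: -493375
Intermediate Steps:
w = 11387
b - w = -481988 - 1*11387 = -481988 - 11387 = -493375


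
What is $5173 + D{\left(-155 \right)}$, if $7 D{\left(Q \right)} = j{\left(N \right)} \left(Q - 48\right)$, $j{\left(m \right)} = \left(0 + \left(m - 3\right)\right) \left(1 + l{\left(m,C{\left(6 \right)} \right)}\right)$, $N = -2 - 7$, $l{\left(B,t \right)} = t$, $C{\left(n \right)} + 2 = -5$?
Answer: $3085$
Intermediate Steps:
$C{\left(n \right)} = -7$ ($C{\left(n \right)} = -2 - 5 = -7$)
$N = -9$
$j{\left(m \right)} = 18 - 6 m$ ($j{\left(m \right)} = \left(0 + \left(m - 3\right)\right) \left(1 - 7\right) = \left(0 + \left(-3 + m\right)\right) \left(-6\right) = \left(-3 + m\right) \left(-6\right) = 18 - 6 m$)
$D{\left(Q \right)} = - \frac{3456}{7} + \frac{72 Q}{7}$ ($D{\left(Q \right)} = \frac{\left(18 - -54\right) \left(Q - 48\right)}{7} = \frac{\left(18 + 54\right) \left(-48 + Q\right)}{7} = \frac{72 \left(-48 + Q\right)}{7} = \frac{-3456 + 72 Q}{7} = - \frac{3456}{7} + \frac{72 Q}{7}$)
$5173 + D{\left(-155 \right)} = 5173 + \left(- \frac{3456}{7} + \frac{72}{7} \left(-155\right)\right) = 5173 - 2088 = 3085$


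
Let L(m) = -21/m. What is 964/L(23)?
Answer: -22172/21 ≈ -1055.8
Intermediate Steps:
964/L(23) = 964/((-21/23)) = 964/((-21*1/23)) = 964/(-21/23) = 964*(-23/21) = -22172/21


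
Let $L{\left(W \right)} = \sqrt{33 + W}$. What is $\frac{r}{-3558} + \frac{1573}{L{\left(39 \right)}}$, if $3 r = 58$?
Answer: $- \frac{29}{5337} + \frac{1573 \sqrt{2}}{12} \approx 185.37$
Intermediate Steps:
$r = \frac{58}{3}$ ($r = \frac{1}{3} \cdot 58 = \frac{58}{3} \approx 19.333$)
$\frac{r}{-3558} + \frac{1573}{L{\left(39 \right)}} = \frac{58}{3 \left(-3558\right)} + \frac{1573}{\sqrt{33 + 39}} = \frac{58}{3} \left(- \frac{1}{3558}\right) + \frac{1573}{\sqrt{72}} = - \frac{29}{5337} + \frac{1573}{6 \sqrt{2}} = - \frac{29}{5337} + 1573 \frac{\sqrt{2}}{12} = - \frac{29}{5337} + \frac{1573 \sqrt{2}}{12}$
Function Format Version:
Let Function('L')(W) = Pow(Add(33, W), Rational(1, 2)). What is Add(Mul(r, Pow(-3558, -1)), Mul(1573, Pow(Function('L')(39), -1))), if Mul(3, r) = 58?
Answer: Add(Rational(-29, 5337), Mul(Rational(1573, 12), Pow(2, Rational(1, 2)))) ≈ 185.37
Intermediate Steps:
r = Rational(58, 3) (r = Mul(Rational(1, 3), 58) = Rational(58, 3) ≈ 19.333)
Add(Mul(r, Pow(-3558, -1)), Mul(1573, Pow(Function('L')(39), -1))) = Add(Mul(Rational(58, 3), Pow(-3558, -1)), Mul(1573, Pow(Pow(Add(33, 39), Rational(1, 2)), -1))) = Add(Mul(Rational(58, 3), Rational(-1, 3558)), Mul(1573, Pow(Pow(72, Rational(1, 2)), -1))) = Add(Rational(-29, 5337), Mul(1573, Pow(Mul(6, Pow(2, Rational(1, 2))), -1))) = Add(Rational(-29, 5337), Mul(1573, Mul(Rational(1, 12), Pow(2, Rational(1, 2))))) = Add(Rational(-29, 5337), Mul(Rational(1573, 12), Pow(2, Rational(1, 2))))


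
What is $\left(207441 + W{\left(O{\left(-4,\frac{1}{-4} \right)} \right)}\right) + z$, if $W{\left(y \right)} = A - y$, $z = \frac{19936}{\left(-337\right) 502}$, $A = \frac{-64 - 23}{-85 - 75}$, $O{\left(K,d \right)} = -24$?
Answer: $\frac{2807820476989}{13533920} \approx 2.0747 \cdot 10^{5}$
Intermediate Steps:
$A = \frac{87}{160}$ ($A = - \frac{87}{-160} = \left(-87\right) \left(- \frac{1}{160}\right) = \frac{87}{160} \approx 0.54375$)
$z = - \frac{9968}{84587}$ ($z = \frac{19936}{-169174} = 19936 \left(- \frac{1}{169174}\right) = - \frac{9968}{84587} \approx -0.11784$)
$W{\left(y \right)} = \frac{87}{160} - y$
$\left(207441 + W{\left(O{\left(-4,\frac{1}{-4} \right)} \right)}\right) + z = \left(207441 + \left(\frac{87}{160} - -24\right)\right) - \frac{9968}{84587} = \left(207441 + \left(\frac{87}{160} + 24\right)\right) - \frac{9968}{84587} = \left(207441 + \frac{3927}{160}\right) - \frac{9968}{84587} = \frac{33194487}{160} - \frac{9968}{84587} = \frac{2807820476989}{13533920}$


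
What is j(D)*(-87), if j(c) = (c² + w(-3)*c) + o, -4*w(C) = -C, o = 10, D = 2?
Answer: -2175/2 ≈ -1087.5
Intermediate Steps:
w(C) = C/4 (w(C) = -(-1)*C/4 = C/4)
j(c) = 10 + c² - 3*c/4 (j(c) = (c² + ((¼)*(-3))*c) + 10 = (c² - 3*c/4) + 10 = 10 + c² - 3*c/4)
j(D)*(-87) = (10 + 2² - ¾*2)*(-87) = (10 + 4 - 3/2)*(-87) = (25/2)*(-87) = -2175/2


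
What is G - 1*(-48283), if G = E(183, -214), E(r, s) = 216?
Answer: 48499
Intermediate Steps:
G = 216
G - 1*(-48283) = 216 - 1*(-48283) = 216 + 48283 = 48499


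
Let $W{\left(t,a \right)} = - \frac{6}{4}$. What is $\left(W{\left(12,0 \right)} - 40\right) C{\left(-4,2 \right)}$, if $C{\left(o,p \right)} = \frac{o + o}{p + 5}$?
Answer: $\frac{332}{7} \approx 47.429$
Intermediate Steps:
$W{\left(t,a \right)} = - \frac{3}{2}$ ($W{\left(t,a \right)} = \left(-6\right) \frac{1}{4} = - \frac{3}{2}$)
$C{\left(o,p \right)} = \frac{2 o}{5 + p}$
$\left(W{\left(12,0 \right)} - 40\right) C{\left(-4,2 \right)} = \left(- \frac{3}{2} - 40\right) 2 \left(-4\right) \frac{1}{5 + 2} = - \frac{83 \cdot 2 \left(-4\right) \frac{1}{7}}{2} = \left(- \frac{83}{2}\right) \left(- \frac{8}{7}\right) = \frac{332}{7}$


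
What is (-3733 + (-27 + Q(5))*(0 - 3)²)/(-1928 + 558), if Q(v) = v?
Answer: 3931/1370 ≈ 2.8693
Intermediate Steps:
(-3733 + (-27 + Q(5))*(0 - 3)²)/(-1928 + 558) = (-3733 + (-27 + 5)*(0 - 3)²)/(-1928 + 558) = (-3733 - 22*(-3)²)/(-1370) = (-3733 - 22*9)*(-1/1370) = (-3733 - 198)*(-1/1370) = -3931*(-1/1370) = 3931/1370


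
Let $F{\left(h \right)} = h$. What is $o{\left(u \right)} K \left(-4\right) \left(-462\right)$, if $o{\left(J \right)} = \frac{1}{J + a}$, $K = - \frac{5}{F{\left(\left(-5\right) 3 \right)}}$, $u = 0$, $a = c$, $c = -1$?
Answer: $-616$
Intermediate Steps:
$a = -1$
$K = \frac{1}{3}$ ($K = - \frac{5}{\left(-5\right) 3} = - \frac{5}{-15} = \left(-5\right) \left(- \frac{1}{15}\right) = \frac{1}{3} \approx 0.33333$)
$o{\left(J \right)} = \frac{1}{-1 + J}$ ($o{\left(J \right)} = \frac{1}{J - 1} = \frac{1}{-1 + J}$)
$o{\left(u \right)} K \left(-4\right) \left(-462\right) = \frac{1}{-1 + 0} \cdot \frac{1}{3} \left(-4\right) \left(-462\right) = \frac{1}{-1} \cdot \frac{1}{3} \left(-4\right) \left(-462\right) = \left(-1\right) \frac{1}{3} \left(-4\right) \left(-462\right) = \left(- \frac{1}{3}\right) \left(-4\right) \left(-462\right) = \frac{4}{3} \left(-462\right) = -616$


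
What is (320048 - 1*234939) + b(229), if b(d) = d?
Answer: 85338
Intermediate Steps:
(320048 - 1*234939) + b(229) = (320048 - 1*234939) + 229 = (320048 - 234939) + 229 = 85109 + 229 = 85338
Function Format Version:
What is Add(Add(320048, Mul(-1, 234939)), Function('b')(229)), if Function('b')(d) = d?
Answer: 85338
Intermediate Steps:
Add(Add(320048, Mul(-1, 234939)), Function('b')(229)) = Add(Add(320048, Mul(-1, 234939)), 229) = Add(Add(320048, -234939), 229) = Add(85109, 229) = 85338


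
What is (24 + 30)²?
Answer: 2916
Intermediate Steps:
(24 + 30)² = 54² = 2916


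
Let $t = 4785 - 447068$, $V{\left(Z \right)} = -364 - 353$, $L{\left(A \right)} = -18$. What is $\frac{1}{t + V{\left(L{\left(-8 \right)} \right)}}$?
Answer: $- \frac{1}{443000} \approx -2.2573 \cdot 10^{-6}$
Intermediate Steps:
$V{\left(Z \right)} = -717$ ($V{\left(Z \right)} = -364 - 353 = -717$)
$t = -442283$
$\frac{1}{t + V{\left(L{\left(-8 \right)} \right)}} = \frac{1}{-442283 - 717} = \frac{1}{-443000} = - \frac{1}{443000}$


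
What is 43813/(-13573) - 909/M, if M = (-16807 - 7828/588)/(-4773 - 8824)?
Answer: -3538390589983/4794344254 ≈ -738.03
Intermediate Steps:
M = 2472586/1998759 (M = (-16807 - 7828*1/588)/(-13597) = (-16807 - 1957/147)*(-1/13597) = -2472586/147*(-1/13597) = 2472586/1998759 ≈ 1.2371)
43813/(-13573) - 909/M = 43813/(-13573) - 909/2472586/1998759 = 43813*(-1/13573) - 909*1998759/2472586 = -6259/1939 - 1816871931/2472586 = -3538390589983/4794344254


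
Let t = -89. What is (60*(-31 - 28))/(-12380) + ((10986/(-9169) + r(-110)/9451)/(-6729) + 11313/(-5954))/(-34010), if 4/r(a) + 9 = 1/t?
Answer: 644799733434539610789793/2254537149063757986214020 ≈ 0.28600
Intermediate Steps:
r(a) = -178/401 (r(a) = 4/(-9 + 1/(-89)) = 4/(-9 - 1/89) = 4/(-802/89) = 4*(-89/802) = -178/401)
(60*(-31 - 28))/(-12380) + ((10986/(-9169) + r(-110)/9451)/(-6729) + 11313/(-5954))/(-34010) = (60*(-31 - 28))/(-12380) + ((10986/(-9169) - 178/401/9451)/(-6729) + 11313/(-5954))/(-34010) = (60*(-59))*(-1/12380) + ((10986*(-1/9169) - 178/401*1/9451)*(-1/6729) + 11313*(-1/5954))*(-1/34010) = -3540*(-1/12380) + ((-10986/9169 - 178/3789851)*(-1/6729) - 11313/5954)*(-1/34010) = 177/619 + (-41636935168/34749143819*(-1/6729) - 11313/5954)*(-1/34010) = 177/619 + (41636935168/233826988758051 - 11313/5954)*(-1/34010) = 177/619 - 203464370577526207/107092760851187358*(-1/34010) = 177/619 + 203464370577526207/3642224796548882045580 = 644799733434539610789793/2254537149063757986214020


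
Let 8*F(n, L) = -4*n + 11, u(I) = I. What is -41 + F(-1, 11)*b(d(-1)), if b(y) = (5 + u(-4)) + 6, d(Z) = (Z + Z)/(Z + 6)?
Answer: -223/8 ≈ -27.875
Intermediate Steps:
d(Z) = 2*Z/(6 + Z) (d(Z) = (2*Z)/(6 + Z) = 2*Z/(6 + Z))
F(n, L) = 11/8 - n/2 (F(n, L) = (-4*n + 11)/8 = (11 - 4*n)/8 = 11/8 - n/2)
b(y) = 7 (b(y) = (5 - 4) + 6 = 1 + 6 = 7)
-41 + F(-1, 11)*b(d(-1)) = -41 + (11/8 - ½*(-1))*7 = -41 + (11/8 + ½)*7 = -41 + (15/8)*7 = -41 + 105/8 = -223/8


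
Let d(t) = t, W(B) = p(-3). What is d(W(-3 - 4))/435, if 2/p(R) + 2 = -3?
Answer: -2/2175 ≈ -0.00091954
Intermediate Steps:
p(R) = -⅖ (p(R) = 2/(-2 - 3) = 2/(-5) = 2*(-⅕) = -⅖)
W(B) = -⅖
d(W(-3 - 4))/435 = -⅖/435 = -⅖*1/435 = -2/2175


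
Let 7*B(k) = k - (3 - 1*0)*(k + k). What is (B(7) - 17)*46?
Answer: -1012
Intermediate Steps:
B(k) = -5*k/7 (B(k) = (k - (3 - 1*0)*(k + k))/7 = (k - (3 + 0)*2*k)/7 = (k - 3*2*k)/7 = (k - 6*k)/7 = (-5*k)/7 = -5*k/7)
(B(7) - 17)*46 = (-5/7*7 - 17)*46 = (-5 - 17)*46 = -22*46 = -1012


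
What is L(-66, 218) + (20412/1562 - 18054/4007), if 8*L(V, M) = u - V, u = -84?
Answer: 79015869/12517868 ≈ 6.3122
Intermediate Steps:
L(V, M) = -21/2 - V/8 (L(V, M) = (-84 - V)/8 = -21/2 - V/8)
L(-66, 218) + (20412/1562 - 18054/4007) = (-21/2 - ⅛*(-66)) + (20412/1562 - 18054/4007) = (-21/2 + 33/4) + (20412*(1/1562) - 18054*1/4007) = -9/4 + (10206/781 - 18054/4007) = -9/4 + 26795268/3129467 = 79015869/12517868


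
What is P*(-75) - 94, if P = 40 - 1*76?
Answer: 2606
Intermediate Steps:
P = -36 (P = 40 - 76 = -36)
P*(-75) - 94 = -36*(-75) - 94 = 2700 - 94 = 2606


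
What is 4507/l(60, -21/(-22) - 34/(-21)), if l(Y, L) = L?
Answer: 2082234/1189 ≈ 1751.2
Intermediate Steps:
4507/l(60, -21/(-22) - 34/(-21)) = 4507/(-21/(-22) - 34/(-21)) = 4507/(-21*(-1/22) - 34*(-1/21)) = 4507/(21/22 + 34/21) = 4507/(1189/462) = 4507*(462/1189) = 2082234/1189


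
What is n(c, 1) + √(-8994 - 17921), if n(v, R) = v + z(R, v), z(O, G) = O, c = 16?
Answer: 17 + I*√26915 ≈ 17.0 + 164.06*I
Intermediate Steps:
n(v, R) = R + v (n(v, R) = v + R = R + v)
n(c, 1) + √(-8994 - 17921) = (1 + 16) + √(-8994 - 17921) = 17 + √(-26915) = 17 + I*√26915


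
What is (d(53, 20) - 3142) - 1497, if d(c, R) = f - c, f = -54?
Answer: -4746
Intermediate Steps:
d(c, R) = -54 - c
(d(53, 20) - 3142) - 1497 = ((-54 - 1*53) - 3142) - 1497 = ((-54 - 53) - 3142) - 1497 = (-107 - 3142) - 1497 = -3249 - 1497 = -4746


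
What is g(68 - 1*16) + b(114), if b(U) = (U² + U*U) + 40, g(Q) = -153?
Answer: 25879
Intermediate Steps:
b(U) = 40 + 2*U² (b(U) = (U² + U²) + 40 = 2*U² + 40 = 40 + 2*U²)
g(68 - 1*16) + b(114) = -153 + (40 + 2*114²) = -153 + (40 + 2*12996) = -153 + (40 + 25992) = -153 + 26032 = 25879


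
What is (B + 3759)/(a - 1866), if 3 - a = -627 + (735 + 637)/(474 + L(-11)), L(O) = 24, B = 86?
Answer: -191481/61690 ≈ -3.1039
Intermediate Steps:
a = 156184/249 (a = 3 - (-627 + (735 + 637)/(474 + 24)) = 3 - (-627 + 1372/498) = 3 - (-627 + 1372*(1/498)) = 3 - (-627 + 686/249) = 3 - 1*(-155437/249) = 3 + 155437/249 = 156184/249 ≈ 627.25)
(B + 3759)/(a - 1866) = (86 + 3759)/(156184/249 - 1866) = 3845/(-308450/249) = 3845*(-249/308450) = -191481/61690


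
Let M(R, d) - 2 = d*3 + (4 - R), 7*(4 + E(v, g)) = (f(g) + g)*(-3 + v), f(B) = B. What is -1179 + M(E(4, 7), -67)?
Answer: -1372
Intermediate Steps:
E(v, g) = -4 + 2*g*(-3 + v)/7 (E(v, g) = -4 + ((g + g)*(-3 + v))/7 = -4 + ((2*g)*(-3 + v))/7 = -4 + (2*g*(-3 + v))/7 = -4 + 2*g*(-3 + v)/7)
M(R, d) = 6 - R + 3*d (M(R, d) = 2 + (d*3 + (4 - R)) = 2 + (3*d + (4 - R)) = 2 + (4 - R + 3*d) = 6 - R + 3*d)
-1179 + M(E(4, 7), -67) = -1179 + (6 - (-4 - 6/7*7 + (2/7)*7*4) + 3*(-67)) = -1179 + (6 - (-4 - 6 + 8) - 201) = -1179 + (6 - 1*(-2) - 201) = -1179 + (6 + 2 - 201) = -1179 - 193 = -1372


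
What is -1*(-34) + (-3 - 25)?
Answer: 6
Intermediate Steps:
-1*(-34) + (-3 - 25) = 34 - 28 = 6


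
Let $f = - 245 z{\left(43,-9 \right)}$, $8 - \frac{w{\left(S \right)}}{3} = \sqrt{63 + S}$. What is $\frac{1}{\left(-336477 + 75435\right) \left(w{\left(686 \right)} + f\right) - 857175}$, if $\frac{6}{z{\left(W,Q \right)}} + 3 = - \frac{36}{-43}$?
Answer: $- \frac{59116407001}{10762582541901524535} - \frac{83620454 \sqrt{749}}{3587527513967174845} \approx -6.1307 \cdot 10^{-9}$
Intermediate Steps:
$w{\left(S \right)} = 24 - 3 \sqrt{63 + S}$
$z{\left(W,Q \right)} = - \frac{86}{31}$ ($z{\left(W,Q \right)} = \frac{6}{-3 - \frac{36}{-43}} = \frac{6}{-3 - - \frac{36}{43}} = \frac{6}{-3 + \frac{36}{43}} = \frac{6}{- \frac{93}{43}} = 6 \left(- \frac{43}{93}\right) = - \frac{86}{31}$)
$f = \frac{21070}{31}$ ($f = \left(-245\right) \left(- \frac{86}{31}\right) = \frac{21070}{31} \approx 679.68$)
$\frac{1}{\left(-336477 + 75435\right) \left(w{\left(686 \right)} + f\right) - 857175} = \frac{1}{\left(-336477 + 75435\right) \left(\left(24 - 3 \sqrt{63 + 686}\right) + \frac{21070}{31}\right) - 857175} = \frac{1}{- 261042 \left(\left(24 - 3 \sqrt{749}\right) + \frac{21070}{31}\right) - 857175} = \frac{1}{- 261042 \left(\frac{21814}{31} - 3 \sqrt{749}\right) - 857175} = \frac{1}{\left(- \frac{5694370188}{31} + 783126 \sqrt{749}\right) - 857175} = \frac{1}{- \frac{5720942613}{31} + 783126 \sqrt{749}}$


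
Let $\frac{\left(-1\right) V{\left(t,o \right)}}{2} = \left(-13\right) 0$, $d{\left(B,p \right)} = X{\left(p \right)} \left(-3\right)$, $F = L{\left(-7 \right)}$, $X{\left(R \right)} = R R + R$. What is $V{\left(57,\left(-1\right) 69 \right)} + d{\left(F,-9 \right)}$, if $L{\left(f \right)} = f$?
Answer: $-216$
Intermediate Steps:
$X{\left(R \right)} = R + R^{2}$ ($X{\left(R \right)} = R^{2} + R = R + R^{2}$)
$F = -7$
$d{\left(B,p \right)} = - 3 p \left(1 + p\right)$ ($d{\left(B,p \right)} = p \left(1 + p\right) \left(-3\right) = - 3 p \left(1 + p\right)$)
$V{\left(t,o \right)} = 0$ ($V{\left(t,o \right)} = - 2 \left(\left(-13\right) 0\right) = \left(-2\right) 0 = 0$)
$V{\left(57,\left(-1\right) 69 \right)} + d{\left(F,-9 \right)} = 0 - - 27 \left(1 - 9\right) = 0 - \left(-27\right) \left(-8\right) = 0 - 216 = -216$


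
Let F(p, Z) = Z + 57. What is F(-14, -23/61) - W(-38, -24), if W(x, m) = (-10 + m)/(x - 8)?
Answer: 78405/1403 ≈ 55.884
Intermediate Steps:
F(p, Z) = 57 + Z
W(x, m) = (-10 + m)/(-8 + x)
F(-14, -23/61) - W(-38, -24) = (57 - 23/61) - (-10 - 24)/(-8 - 38) = (57 - 23*1/61) - (-34)/(-46) = (57 - 23/61) - (-1)*(-34)/46 = 3454/61 - 1*17/23 = 3454/61 - 17/23 = 78405/1403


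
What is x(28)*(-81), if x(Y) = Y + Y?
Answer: -4536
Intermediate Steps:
x(Y) = 2*Y
x(28)*(-81) = (2*28)*(-81) = 56*(-81) = -4536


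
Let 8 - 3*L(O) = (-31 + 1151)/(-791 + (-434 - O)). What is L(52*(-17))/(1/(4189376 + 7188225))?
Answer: 43781008648/1023 ≈ 4.2797e+7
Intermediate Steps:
L(O) = 8/3 - 1120/(3*(-1225 - O)) (L(O) = 8/3 - (-31 + 1151)/(3*(-791 + (-434 - O))) = 8/3 - 1120/(3*(-1225 - O)))
L(52*(-17))/(1/(4189376 + 7188225)) = (8*(1365 + 52*(-17))/(3*(1225 + 52*(-17))))/(1/(4189376 + 7188225)) = (8*(1365 - 884)/(3*(1225 - 884)))/(1/11377601) = ((8/3)*481/341)/(1/11377601) = ((8/3)*(1/341)*481)*11377601 = (3848/1023)*11377601 = 43781008648/1023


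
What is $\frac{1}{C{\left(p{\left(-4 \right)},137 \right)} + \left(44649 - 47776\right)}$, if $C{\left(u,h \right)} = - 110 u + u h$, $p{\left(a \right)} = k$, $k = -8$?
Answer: $- \frac{1}{3343} \approx -0.00029913$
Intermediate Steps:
$p{\left(a \right)} = -8$
$C{\left(u,h \right)} = - 110 u + h u$
$\frac{1}{C{\left(p{\left(-4 \right)},137 \right)} + \left(44649 - 47776\right)} = \frac{1}{- 8 \left(-110 + 137\right) + \left(44649 - 47776\right)} = \frac{1}{\left(-8\right) 27 + \left(44649 - 47776\right)} = \frac{1}{-216 - 3127} = \frac{1}{-3343} = - \frac{1}{3343}$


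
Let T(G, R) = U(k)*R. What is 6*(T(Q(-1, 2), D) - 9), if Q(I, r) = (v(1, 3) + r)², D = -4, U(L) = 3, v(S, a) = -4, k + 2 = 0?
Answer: -126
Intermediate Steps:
k = -2 (k = -2 + 0 = -2)
Q(I, r) = (-4 + r)²
T(G, R) = 3*R
6*(T(Q(-1, 2), D) - 9) = 6*(3*(-4) - 9) = 6*(-12 - 9) = 6*(-21) = -126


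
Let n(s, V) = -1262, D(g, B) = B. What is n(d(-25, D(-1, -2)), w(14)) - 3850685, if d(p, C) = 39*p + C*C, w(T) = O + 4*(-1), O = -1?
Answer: -3851947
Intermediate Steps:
w(T) = -5 (w(T) = -1 + 4*(-1) = -1 - 4 = -5)
d(p, C) = C² + 39*p (d(p, C) = 39*p + C² = C² + 39*p)
n(d(-25, D(-1, -2)), w(14)) - 3850685 = -1262 - 3850685 = -3851947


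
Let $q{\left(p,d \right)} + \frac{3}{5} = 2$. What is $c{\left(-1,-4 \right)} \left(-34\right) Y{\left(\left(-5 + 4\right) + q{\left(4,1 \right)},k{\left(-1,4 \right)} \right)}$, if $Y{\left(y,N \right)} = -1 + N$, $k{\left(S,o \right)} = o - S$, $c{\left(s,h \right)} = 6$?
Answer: $-816$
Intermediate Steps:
$q{\left(p,d \right)} = \frac{7}{5}$ ($q{\left(p,d \right)} = - \frac{3}{5} + 2 = \frac{7}{5}$)
$c{\left(-1,-4 \right)} \left(-34\right) Y{\left(\left(-5 + 4\right) + q{\left(4,1 \right)},k{\left(-1,4 \right)} \right)} = 6 \left(-34\right) \left(-1 + \left(4 - -1\right)\right) = - 204 \left(-1 + \left(4 + 1\right)\right) = - 204 \left(-1 + 5\right) = \left(-204\right) 4 = -816$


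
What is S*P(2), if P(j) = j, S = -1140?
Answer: -2280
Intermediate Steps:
S*P(2) = -1140*2 = -2280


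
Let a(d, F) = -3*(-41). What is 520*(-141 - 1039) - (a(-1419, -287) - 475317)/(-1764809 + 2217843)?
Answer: -138990593603/226517 ≈ -6.1360e+5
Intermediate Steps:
a(d, F) = 123
520*(-141 - 1039) - (a(-1419, -287) - 475317)/(-1764809 + 2217843) = 520*(-141 - 1039) - (123 - 475317)/(-1764809 + 2217843) = 520*(-1180) - (-475194)/453034 = -613600 - (-475194)/453034 = -613600 - 1*(-237597/226517) = -613600 + 237597/226517 = -138990593603/226517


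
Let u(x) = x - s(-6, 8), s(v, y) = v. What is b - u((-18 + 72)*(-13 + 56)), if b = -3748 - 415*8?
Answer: -9396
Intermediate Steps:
u(x) = 6 + x (u(x) = x - 1*(-6) = x + 6 = 6 + x)
b = -7068 (b = -3748 - 1*3320 = -3748 - 3320 = -7068)
b - u((-18 + 72)*(-13 + 56)) = -7068 - (6 + (-18 + 72)*(-13 + 56)) = -7068 - (6 + 54*43) = -7068 - (6 + 2322) = -7068 - 1*2328 = -7068 - 2328 = -9396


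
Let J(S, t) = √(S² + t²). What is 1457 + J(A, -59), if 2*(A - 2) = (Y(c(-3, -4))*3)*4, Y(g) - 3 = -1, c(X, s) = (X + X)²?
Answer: 1457 + √3677 ≈ 1517.6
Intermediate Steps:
c(X, s) = 4*X² (c(X, s) = (2*X)² = 4*X²)
Y(g) = 2 (Y(g) = 3 - 1 = 2)
A = 14 (A = 2 + ((2*3)*4)/2 = 2 + (6*4)/2 = 2 + (½)*24 = 2 + 12 = 14)
1457 + J(A, -59) = 1457 + √(14² + (-59)²) = 1457 + √(196 + 3481) = 1457 + √3677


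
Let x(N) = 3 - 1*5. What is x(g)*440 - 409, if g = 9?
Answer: -1289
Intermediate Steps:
x(N) = -2 (x(N) = 3 - 5 = -2)
x(g)*440 - 409 = -2*440 - 409 = -880 - 409 = -1289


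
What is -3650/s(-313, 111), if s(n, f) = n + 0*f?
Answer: 3650/313 ≈ 11.661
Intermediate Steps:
s(n, f) = n (s(n, f) = n + 0 = n)
-3650/s(-313, 111) = -3650/(-313) = -3650*(-1/313) = 3650/313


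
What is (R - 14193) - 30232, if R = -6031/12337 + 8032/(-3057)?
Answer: -1675571262376/37714209 ≈ -44428.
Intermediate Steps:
R = -117527551/37714209 (R = -6031*1/12337 + 8032*(-1/3057) = -6031/12337 - 8032/3057 = -117527551/37714209 ≈ -3.1163)
(R - 14193) - 30232 = (-117527551/37714209 - 14193) - 30232 = -535395295888/37714209 - 30232 = -1675571262376/37714209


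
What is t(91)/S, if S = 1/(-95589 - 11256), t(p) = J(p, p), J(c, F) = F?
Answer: -9722895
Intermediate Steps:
t(p) = p
S = -1/106845 (S = 1/(-106845) = -1/106845 ≈ -9.3594e-6)
t(91)/S = 91/(-1/106845) = 91*(-106845) = -9722895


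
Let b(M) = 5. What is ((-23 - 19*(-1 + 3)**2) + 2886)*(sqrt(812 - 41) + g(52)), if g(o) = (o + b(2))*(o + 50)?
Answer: 16203618 + 2787*sqrt(771) ≈ 1.6281e+7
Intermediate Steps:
g(o) = (5 + o)*(50 + o) (g(o) = (o + 5)*(o + 50) = (5 + o)*(50 + o))
((-23 - 19*(-1 + 3)**2) + 2886)*(sqrt(812 - 41) + g(52)) = ((-23 - 19*(-1 + 3)**2) + 2886)*(sqrt(812 - 41) + (250 + 52**2 + 55*52)) = ((-23 - 19*2**2) + 2886)*(sqrt(771) + (250 + 2704 + 2860)) = ((-23 - 19*4) + 2886)*(sqrt(771) + 5814) = ((-23 - 76) + 2886)*(5814 + sqrt(771)) = (-99 + 2886)*(5814 + sqrt(771)) = 2787*(5814 + sqrt(771)) = 16203618 + 2787*sqrt(771)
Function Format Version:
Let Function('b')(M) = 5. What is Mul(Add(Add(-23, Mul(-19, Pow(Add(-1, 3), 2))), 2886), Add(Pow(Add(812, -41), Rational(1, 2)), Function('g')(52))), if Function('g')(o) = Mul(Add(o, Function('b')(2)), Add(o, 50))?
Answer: Add(16203618, Mul(2787, Pow(771, Rational(1, 2)))) ≈ 1.6281e+7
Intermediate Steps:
Function('g')(o) = Mul(Add(5, o), Add(50, o)) (Function('g')(o) = Mul(Add(o, 5), Add(o, 50)) = Mul(Add(5, o), Add(50, o)))
Mul(Add(Add(-23, Mul(-19, Pow(Add(-1, 3), 2))), 2886), Add(Pow(Add(812, -41), Rational(1, 2)), Function('g')(52))) = Mul(Add(Add(-23, Mul(-19, Pow(Add(-1, 3), 2))), 2886), Add(Pow(Add(812, -41), Rational(1, 2)), Add(250, Pow(52, 2), Mul(55, 52)))) = Mul(Add(Add(-23, Mul(-19, Pow(2, 2))), 2886), Add(Pow(771, Rational(1, 2)), Add(250, 2704, 2860))) = Mul(Add(Add(-23, Mul(-19, 4)), 2886), Add(Pow(771, Rational(1, 2)), 5814)) = Mul(Add(Add(-23, -76), 2886), Add(5814, Pow(771, Rational(1, 2)))) = Mul(Add(-99, 2886), Add(5814, Pow(771, Rational(1, 2)))) = Mul(2787, Add(5814, Pow(771, Rational(1, 2)))) = Add(16203618, Mul(2787, Pow(771, Rational(1, 2))))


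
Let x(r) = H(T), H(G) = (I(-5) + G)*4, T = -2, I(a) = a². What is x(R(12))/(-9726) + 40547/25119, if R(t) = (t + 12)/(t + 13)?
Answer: 65341529/40717899 ≈ 1.6047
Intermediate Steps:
R(t) = (12 + t)/(13 + t)
H(G) = 100 + 4*G (H(G) = ((-5)² + G)*4 = (25 + G)*4 = 100 + 4*G)
x(r) = 92 (x(r) = 100 + 4*(-2) = 100 - 8 = 92)
x(R(12))/(-9726) + 40547/25119 = 92/(-9726) + 40547/25119 = 92*(-1/9726) + 40547*(1/25119) = -46/4863 + 40547/25119 = 65341529/40717899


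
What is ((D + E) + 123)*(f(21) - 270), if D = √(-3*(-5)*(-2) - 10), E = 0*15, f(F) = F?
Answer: -30627 - 498*I*√10 ≈ -30627.0 - 1574.8*I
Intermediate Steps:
E = 0
D = 2*I*√10 (D = √(15*(-2) - 10) = √(-30 - 10) = √(-40) = 2*I*√10 ≈ 6.3246*I)
((D + E) + 123)*(f(21) - 270) = ((2*I*√10 + 0) + 123)*(21 - 270) = (2*I*√10 + 123)*(-249) = (123 + 2*I*√10)*(-249) = -30627 - 498*I*√10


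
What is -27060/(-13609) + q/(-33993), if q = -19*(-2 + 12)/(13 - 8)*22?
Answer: 931227704/462610737 ≈ 2.0130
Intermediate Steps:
q = -836 (q = -190/5*22 = -19*2*22 = -38*22 = -836)
-27060/(-13609) + q/(-33993) = -27060/(-13609) - 836/(-33993) = -27060*(-1/13609) - 836*(-1/33993) = 27060/13609 + 836/33993 = 931227704/462610737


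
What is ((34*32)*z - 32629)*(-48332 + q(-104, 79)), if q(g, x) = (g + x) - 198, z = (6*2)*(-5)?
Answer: 4753971495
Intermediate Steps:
z = -60 (z = 12*(-5) = -60)
q(g, x) = -198 + g + x
((34*32)*z - 32629)*(-48332 + q(-104, 79)) = ((34*32)*(-60) - 32629)*(-48332 + (-198 - 104 + 79)) = (1088*(-60) - 32629)*(-48332 - 223) = (-65280 - 32629)*(-48555) = -97909*(-48555) = 4753971495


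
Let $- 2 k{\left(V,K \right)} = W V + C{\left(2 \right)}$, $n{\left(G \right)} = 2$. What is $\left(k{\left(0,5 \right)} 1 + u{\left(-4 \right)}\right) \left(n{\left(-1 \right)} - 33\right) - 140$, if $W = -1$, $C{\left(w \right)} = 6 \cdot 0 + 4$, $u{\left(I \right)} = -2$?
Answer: $-16$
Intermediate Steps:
$C{\left(w \right)} = 4$ ($C{\left(w \right)} = 0 + 4 = 4$)
$k{\left(V,K \right)} = -2 + \frac{V}{2}$ ($k{\left(V,K \right)} = - \frac{- V + 4}{2} = - \frac{4 - V}{2} = -2 + \frac{V}{2}$)
$\left(k{\left(0,5 \right)} 1 + u{\left(-4 \right)}\right) \left(n{\left(-1 \right)} - 33\right) - 140 = \left(\left(-2 + \frac{1}{2} \cdot 0\right) 1 - 2\right) \left(2 - 33\right) - 140 = \left(\left(-2 + 0\right) 1 - 2\right) \left(-31\right) - 140 = \left(\left(-2\right) 1 - 2\right) \left(-31\right) - 140 = \left(-2 - 2\right) \left(-31\right) - 140 = \left(-4\right) \left(-31\right) - 140 = 124 - 140 = -16$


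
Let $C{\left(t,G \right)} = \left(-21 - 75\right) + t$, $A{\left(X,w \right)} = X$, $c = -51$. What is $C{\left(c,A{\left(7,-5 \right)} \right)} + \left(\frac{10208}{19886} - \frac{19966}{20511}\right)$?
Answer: $- \frac{30073142125}{203940873} \approx -147.46$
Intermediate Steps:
$C{\left(t,G \right)} = -96 + t$
$C{\left(c,A{\left(7,-5 \right)} \right)} + \left(\frac{10208}{19886} - \frac{19966}{20511}\right) = \left(-96 - 51\right) + \left(\frac{10208}{19886} - \frac{19966}{20511}\right) = -147 + \left(10208 \cdot \frac{1}{19886} - \frac{19966}{20511}\right) = -147 + \left(\frac{5104}{9943} - \frac{19966}{20511}\right) = -147 - \frac{93833794}{203940873} = - \frac{30073142125}{203940873}$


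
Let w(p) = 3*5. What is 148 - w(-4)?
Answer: 133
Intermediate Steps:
w(p) = 15
148 - w(-4) = 148 - 1*15 = 148 - 15 = 133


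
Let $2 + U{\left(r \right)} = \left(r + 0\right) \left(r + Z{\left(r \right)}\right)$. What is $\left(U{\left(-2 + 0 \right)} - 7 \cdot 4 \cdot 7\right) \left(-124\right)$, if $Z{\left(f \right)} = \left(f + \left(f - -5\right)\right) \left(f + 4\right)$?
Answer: $24552$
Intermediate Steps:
$Z{\left(f \right)} = \left(4 + f\right) \left(5 + 2 f\right)$ ($Z{\left(f \right)} = \left(f + \left(f + 5\right)\right) \left(4 + f\right) = \left(f + \left(5 + f\right)\right) \left(4 + f\right) = \left(5 + 2 f\right) \left(4 + f\right) = \left(4 + f\right) \left(5 + 2 f\right)$)
$U{\left(r \right)} = -2 + r \left(20 + 2 r^{2} + 14 r\right)$ ($U{\left(r \right)} = -2 + \left(r + 0\right) \left(r + \left(20 + 2 r^{2} + 13 r\right)\right) = -2 + r \left(20 + 2 r^{2} + 14 r\right)$)
$\left(U{\left(-2 + 0 \right)} - 7 \cdot 4 \cdot 7\right) \left(-124\right) = \left(\left(-2 + 2 \left(-2 + 0\right)^{3} + 14 \left(-2 + 0\right)^{2} + 20 \left(-2 + 0\right)\right) - 7 \cdot 4 \cdot 7\right) \left(-124\right) = \left(\left(-2 + 2 \left(-2\right)^{3} + 14 \left(-2\right)^{2} + 20 \left(-2\right)\right) - 196\right) \left(-124\right) = \left(\left(-2 + 2 \left(-8\right) + 14 \cdot 4 - 40\right) - 196\right) \left(-124\right) = \left(\left(-2 - 16 + 56 - 40\right) - 196\right) \left(-124\right) = \left(-2 - 196\right) \left(-124\right) = \left(-198\right) \left(-124\right) = 24552$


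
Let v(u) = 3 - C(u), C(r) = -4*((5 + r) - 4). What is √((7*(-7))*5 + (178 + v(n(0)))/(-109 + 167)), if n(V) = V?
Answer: 5*I*√32538/58 ≈ 15.55*I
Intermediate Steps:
C(r) = -4 - 4*r (C(r) = -4*(1 + r) = -4 - 4*r)
v(u) = 7 + 4*u (v(u) = 3 - (-4 - 4*u) = 3 + (4 + 4*u) = 7 + 4*u)
√((7*(-7))*5 + (178 + v(n(0)))/(-109 + 167)) = √((7*(-7))*5 + (178 + (7 + 4*0))/(-109 + 167)) = √(-49*5 + (178 + (7 + 0))/58) = √(-245 + (178 + 7)*(1/58)) = √(-245 + 185*(1/58)) = √(-245 + 185/58) = √(-14025/58) = 5*I*√32538/58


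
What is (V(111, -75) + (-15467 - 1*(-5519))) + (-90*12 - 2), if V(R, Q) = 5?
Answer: -11025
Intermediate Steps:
(V(111, -75) + (-15467 - 1*(-5519))) + (-90*12 - 2) = (5 + (-15467 - 1*(-5519))) + (-90*12 - 2) = (5 + (-15467 + 5519)) + (-1080 - 2) = (5 - 9948) - 1082 = -9943 - 1082 = -11025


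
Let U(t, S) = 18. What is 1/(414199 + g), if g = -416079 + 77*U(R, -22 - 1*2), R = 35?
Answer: -1/494 ≈ -0.0020243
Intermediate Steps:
g = -414693 (g = -416079 + 77*18 = -416079 + 1386 = -414693)
1/(414199 + g) = 1/(414199 - 414693) = 1/(-494) = -1/494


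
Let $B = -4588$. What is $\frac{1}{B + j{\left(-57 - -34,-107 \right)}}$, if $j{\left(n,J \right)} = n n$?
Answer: $- \frac{1}{4059} \approx -0.00024637$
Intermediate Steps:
$j{\left(n,J \right)} = n^{2}$
$\frac{1}{B + j{\left(-57 - -34,-107 \right)}} = \frac{1}{-4588 + \left(-57 - -34\right)^{2}} = \frac{1}{-4588 + \left(-57 + 34\right)^{2}} = \frac{1}{-4588 + \left(-23\right)^{2}} = \frac{1}{-4588 + 529} = \frac{1}{-4059} = - \frac{1}{4059}$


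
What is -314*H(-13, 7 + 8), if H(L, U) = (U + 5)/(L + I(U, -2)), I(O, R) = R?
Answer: 1256/3 ≈ 418.67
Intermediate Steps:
H(L, U) = (5 + U)/(-2 + L) (H(L, U) = (U + 5)/(L - 2) = (5 + U)/(-2 + L))
-314*H(-13, 7 + 8) = -314*(5 + (7 + 8))/(-2 - 13) = -314*(5 + 15)/(-15) = -(-314)*20/15 = -314*(-4/3) = 1256/3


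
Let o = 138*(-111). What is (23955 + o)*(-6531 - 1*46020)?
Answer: -453882987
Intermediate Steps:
o = -15318
(23955 + o)*(-6531 - 1*46020) = (23955 - 15318)*(-6531 - 1*46020) = 8637*(-6531 - 46020) = 8637*(-52551) = -453882987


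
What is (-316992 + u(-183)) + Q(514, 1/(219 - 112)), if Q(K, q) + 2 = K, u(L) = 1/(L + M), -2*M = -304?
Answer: -9810881/31 ≈ -3.1648e+5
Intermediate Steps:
M = 152 (M = -1/2*(-304) = 152)
u(L) = 1/(152 + L) (u(L) = 1/(L + 152) = 1/(152 + L))
Q(K, q) = -2 + K
(-316992 + u(-183)) + Q(514, 1/(219 - 112)) = (-316992 + 1/(152 - 183)) + (-2 + 514) = (-316992 + 1/(-31)) + 512 = (-316992 - 1/31) + 512 = -9826753/31 + 512 = -9810881/31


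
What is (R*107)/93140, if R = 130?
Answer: 1391/9314 ≈ 0.14935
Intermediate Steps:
(R*107)/93140 = (130*107)/93140 = 13910*(1/93140) = 1391/9314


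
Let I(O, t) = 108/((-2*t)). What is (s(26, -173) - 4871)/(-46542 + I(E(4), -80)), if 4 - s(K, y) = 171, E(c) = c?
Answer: 201520/1861653 ≈ 0.10825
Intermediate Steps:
s(K, y) = -167 (s(K, y) = 4 - 1*171 = 4 - 171 = -167)
I(O, t) = -54/t (I(O, t) = 108*(-1/(2*t)) = -54/t)
(s(26, -173) - 4871)/(-46542 + I(E(4), -80)) = (-167 - 4871)/(-46542 - 54/(-80)) = -5038/(-46542 - 54*(-1/80)) = -5038/(-46542 + 27/40) = -5038/(-1861653/40) = -5038*(-40/1861653) = 201520/1861653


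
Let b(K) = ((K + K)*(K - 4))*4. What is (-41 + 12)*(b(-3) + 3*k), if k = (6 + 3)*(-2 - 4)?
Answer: -174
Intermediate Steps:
b(K) = 8*K*(-4 + K) (b(K) = ((2*K)*(-4 + K))*4 = (2*K*(-4 + K))*4 = 8*K*(-4 + K))
k = -54 (k = 9*(-6) = -54)
(-41 + 12)*(b(-3) + 3*k) = (-41 + 12)*(8*(-3)*(-4 - 3) + 3*(-54)) = -29*(8*(-3)*(-7) - 162) = -29*(168 - 162) = -29*6 = -174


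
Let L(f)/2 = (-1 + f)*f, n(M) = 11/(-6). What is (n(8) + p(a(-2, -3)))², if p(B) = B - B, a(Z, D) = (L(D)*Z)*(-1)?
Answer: 121/36 ≈ 3.3611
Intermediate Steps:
n(M) = -11/6 (n(M) = 11*(-⅙) = -11/6)
L(f) = 2*f*(-1 + f) (L(f) = 2*((-1 + f)*f) = 2*(f*(-1 + f)) = 2*f*(-1 + f))
a(Z, D) = -2*D*Z*(-1 + D) (a(Z, D) = ((2*D*(-1 + D))*Z)*(-1) = (2*D*Z*(-1 + D))*(-1) = -2*D*Z*(-1 + D))
p(B) = 0
(n(8) + p(a(-2, -3)))² = (-11/6 + 0)² = (-11/6)² = 121/36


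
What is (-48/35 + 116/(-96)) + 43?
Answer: 33953/840 ≈ 40.420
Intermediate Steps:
(-48/35 + 116/(-96)) + 43 = (-48*1/35 + 116*(-1/96)) + 43 = (-48/35 - 29/24) + 43 = -2167/840 + 43 = 33953/840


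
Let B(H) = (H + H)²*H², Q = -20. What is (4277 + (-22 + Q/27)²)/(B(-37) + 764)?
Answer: 3494929/5465610432 ≈ 0.00063944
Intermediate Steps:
B(H) = 4*H⁴ (B(H) = (2*H)²*H² = (4*H²)*H² = 4*H⁴)
(4277 + (-22 + Q/27)²)/(B(-37) + 764) = (4277 + (-22 - 20/27)²)/(4*(-37)⁴ + 764) = (4277 + (-22 - 20*1/27)²)/(4*1874161 + 764) = (4277 + (-22 - 20/27)²)/(7496644 + 764) = (4277 + (-614/27)²)/7497408 = (4277 + 376996/729)*(1/7497408) = (3494929/729)*(1/7497408) = 3494929/5465610432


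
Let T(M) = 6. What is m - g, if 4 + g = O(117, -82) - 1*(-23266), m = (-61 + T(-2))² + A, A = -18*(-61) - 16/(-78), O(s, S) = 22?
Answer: -747271/39 ≈ -19161.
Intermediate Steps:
A = 42830/39 (A = 1098 - 16*(-1/78) = 1098 + 8/39 = 42830/39 ≈ 1098.2)
m = 160805/39 (m = (-61 + 6)² + 42830/39 = (-55)² + 42830/39 = 3025 + 42830/39 = 160805/39 ≈ 4123.2)
g = 23284 (g = -4 + (22 - 1*(-23266)) = -4 + (22 + 23266) = -4 + 23288 = 23284)
m - g = 160805/39 - 1*23284 = 160805/39 - 23284 = -747271/39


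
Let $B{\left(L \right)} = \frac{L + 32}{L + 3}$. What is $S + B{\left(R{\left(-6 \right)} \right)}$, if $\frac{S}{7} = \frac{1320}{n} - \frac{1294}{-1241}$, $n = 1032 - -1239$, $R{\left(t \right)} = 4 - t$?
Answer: $\frac{178285772}{12212681} \approx 14.598$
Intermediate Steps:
$B{\left(L \right)} = \frac{32 + L}{3 + L}$
$n = 2271$ ($n = 1032 + 1239 = 2271$)
$S = \frac{10679186}{939437}$ ($S = 7 \left(\frac{1320}{2271} - \frac{1294}{-1241}\right) = 7 \left(1320 \cdot \frac{1}{2271} - - \frac{1294}{1241}\right) = 7 \left(\frac{440}{757} + \frac{1294}{1241}\right) = 7 \cdot \frac{1525598}{939437} = \frac{10679186}{939437} \approx 11.368$)
$S + B{\left(R{\left(-6 \right)} \right)} = \frac{10679186}{939437} + \frac{32 + \left(4 - -6\right)}{3 + \left(4 - -6\right)} = \frac{10679186}{939437} + \frac{32 + \left(4 + 6\right)}{3 + \left(4 + 6\right)} = \frac{10679186}{939437} + \frac{32 + 10}{3 + 10} = \frac{10679186}{939437} + \frac{1}{13} \cdot 42 = \frac{10679186}{939437} + \frac{42}{13} = \frac{178285772}{12212681}$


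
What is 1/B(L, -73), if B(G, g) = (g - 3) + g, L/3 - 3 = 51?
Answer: -1/149 ≈ -0.0067114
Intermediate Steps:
L = 162 (L = 9 + 3*51 = 9 + 153 = 162)
B(G, g) = -3 + 2*g (B(G, g) = (-3 + g) + g = -3 + 2*g)
1/B(L, -73) = 1/(-3 + 2*(-73)) = 1/(-3 - 146) = 1/(-149) = -1/149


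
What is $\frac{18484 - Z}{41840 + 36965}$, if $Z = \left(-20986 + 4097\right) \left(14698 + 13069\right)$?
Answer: $\frac{468975347}{78805} \approx 5951.1$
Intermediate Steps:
$Z = -468956863$ ($Z = \left(-16889\right) 27767 = -468956863$)
$\frac{18484 - Z}{41840 + 36965} = \frac{18484 - -468956863}{41840 + 36965} = \frac{18484 + 468956863}{78805} = 468975347 \cdot \frac{1}{78805} = \frac{468975347}{78805}$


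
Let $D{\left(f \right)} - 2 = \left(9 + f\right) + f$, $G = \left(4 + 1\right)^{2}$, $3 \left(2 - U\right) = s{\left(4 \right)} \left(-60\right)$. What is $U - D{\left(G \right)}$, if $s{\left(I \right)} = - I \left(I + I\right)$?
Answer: $-699$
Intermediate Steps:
$s{\left(I \right)} = - 2 I^{2}$ ($s{\left(I \right)} = - I 2 I = - 2 I^{2}$)
$U = -638$ ($U = 2 - \frac{- 2 \cdot 4^{2} \left(-60\right)}{3} = 2 - \frac{\left(-2\right) 16 \left(-60\right)}{3} = 2 - \frac{\left(-32\right) \left(-60\right)}{3} = 2 - 640 = -638$)
$G = 25$ ($G = 5^{2} = 25$)
$D{\left(f \right)} = 11 + 2 f$ ($D{\left(f \right)} = 2 + \left(\left(9 + f\right) + f\right) = 2 + \left(9 + 2 f\right) = 11 + 2 f$)
$U - D{\left(G \right)} = -638 - \left(11 + 2 \cdot 25\right) = -638 - \left(11 + 50\right) = -638 - 61 = -699$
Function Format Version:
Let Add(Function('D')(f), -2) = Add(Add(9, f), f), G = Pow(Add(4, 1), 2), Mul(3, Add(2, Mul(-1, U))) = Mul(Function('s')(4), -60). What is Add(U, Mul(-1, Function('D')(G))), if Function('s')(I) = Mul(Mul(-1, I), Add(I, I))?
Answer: -699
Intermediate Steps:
Function('s')(I) = Mul(-2, Pow(I, 2)) (Function('s')(I) = Mul(Mul(-1, I), Mul(2, I)) = Mul(-2, Pow(I, 2)))
U = -638 (U = Add(2, Mul(Rational(-1, 3), Mul(Mul(-2, Pow(4, 2)), -60))) = Add(2, Mul(Rational(-1, 3), Mul(Mul(-2, 16), -60))) = Add(2, Mul(Rational(-1, 3), Mul(-32, -60))) = Add(2, Mul(Rational(-1, 3), 1920)) = Add(2, -640) = -638)
G = 25 (G = Pow(5, 2) = 25)
Function('D')(f) = Add(11, Mul(2, f)) (Function('D')(f) = Add(2, Add(Add(9, f), f)) = Add(2, Add(9, Mul(2, f))) = Add(11, Mul(2, f)))
Add(U, Mul(-1, Function('D')(G))) = Add(-638, Mul(-1, Add(11, Mul(2, 25)))) = Add(-638, Mul(-1, Add(11, 50))) = Add(-638, Mul(-1, 61)) = Add(-638, -61) = -699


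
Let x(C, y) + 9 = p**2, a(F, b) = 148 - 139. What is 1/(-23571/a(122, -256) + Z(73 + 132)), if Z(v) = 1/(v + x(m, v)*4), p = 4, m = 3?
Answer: -233/610226 ≈ -0.00038183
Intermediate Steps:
a(F, b) = 9
x(C, y) = 7 (x(C, y) = -9 + 4**2 = -9 + 16 = 7)
Z(v) = 1/(28 + v) (Z(v) = 1/(v + 7*4) = 1/(v + 28) = 1/(28 + v))
1/(-23571/a(122, -256) + Z(73 + 132)) = 1/(-23571/9 + 1/(28 + (73 + 132))) = 1/(-23571*1/9 + 1/(28 + 205)) = 1/(-2619 + 1/233) = 1/(-610226/233) = -233/610226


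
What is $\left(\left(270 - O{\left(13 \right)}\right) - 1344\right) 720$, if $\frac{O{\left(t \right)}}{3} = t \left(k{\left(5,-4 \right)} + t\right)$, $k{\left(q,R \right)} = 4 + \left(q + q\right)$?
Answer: $-1531440$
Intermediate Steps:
$k{\left(q,R \right)} = 4 + 2 q$
$O{\left(t \right)} = 3 t \left(14 + t\right)$ ($O{\left(t \right)} = 3 t \left(\left(4 + 2 \cdot 5\right) + t\right) = 3 t \left(\left(4 + 10\right) + t\right) = 3 t \left(14 + t\right)$)
$\left(\left(270 - O{\left(13 \right)}\right) - 1344\right) 720 = \left(\left(270 - 3 \cdot 13 \left(14 + 13\right)\right) - 1344\right) 720 = \left(\left(270 - 3 \cdot 13 \cdot 27\right) - 1344\right) 720 = \left(\left(270 - 1053\right) - 1344\right) 720 = \left(-783 - 1344\right) 720 = \left(-2127\right) 720 = -1531440$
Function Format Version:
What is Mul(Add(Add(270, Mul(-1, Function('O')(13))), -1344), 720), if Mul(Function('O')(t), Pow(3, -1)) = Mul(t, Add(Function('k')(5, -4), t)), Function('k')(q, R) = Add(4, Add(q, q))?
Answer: -1531440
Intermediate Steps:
Function('k')(q, R) = Add(4, Mul(2, q))
Function('O')(t) = Mul(3, t, Add(14, t)) (Function('O')(t) = Mul(3, Mul(t, Add(Add(4, Mul(2, 5)), t))) = Mul(3, Mul(t, Add(Add(4, 10), t))) = Mul(3, Mul(t, Add(14, t))) = Mul(3, t, Add(14, t)))
Mul(Add(Add(270, Mul(-1, Function('O')(13))), -1344), 720) = Mul(Add(Add(270, Mul(-1, Mul(3, 13, Add(14, 13)))), -1344), 720) = Mul(Add(Add(270, Mul(-1, Mul(3, 13, 27))), -1344), 720) = Mul(Add(Add(270, Mul(-1, 1053)), -1344), 720) = Mul(Add(Add(270, -1053), -1344), 720) = Mul(Add(-783, -1344), 720) = Mul(-2127, 720) = -1531440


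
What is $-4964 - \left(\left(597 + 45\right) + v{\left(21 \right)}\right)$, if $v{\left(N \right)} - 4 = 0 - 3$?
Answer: $-5607$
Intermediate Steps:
$v{\left(N \right)} = 1$ ($v{\left(N \right)} = 4 + \left(0 - 3\right) = 4 - 3 = 1$)
$-4964 - \left(\left(597 + 45\right) + v{\left(21 \right)}\right) = -4964 - \left(\left(597 + 45\right) + 1\right) = -4964 - \left(642 + 1\right) = -4964 - 643 = -5607$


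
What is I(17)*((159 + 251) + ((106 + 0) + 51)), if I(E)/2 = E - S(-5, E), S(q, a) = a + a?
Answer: -19278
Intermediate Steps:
S(q, a) = 2*a
I(E) = -2*E (I(E) = 2*(E - 2*E) = 2*(-E) = -2*E)
I(17)*((159 + 251) + ((106 + 0) + 51)) = (-2*17)*((159 + 251) + ((106 + 0) + 51)) = -34*(410 + (106 + 51)) = -34*(410 + 157) = -34*567 = -19278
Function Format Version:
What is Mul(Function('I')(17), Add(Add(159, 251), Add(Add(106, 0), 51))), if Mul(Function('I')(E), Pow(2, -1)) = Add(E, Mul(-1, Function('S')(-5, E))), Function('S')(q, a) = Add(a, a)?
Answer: -19278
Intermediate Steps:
Function('S')(q, a) = Mul(2, a)
Function('I')(E) = Mul(-2, E) (Function('I')(E) = Mul(2, Add(E, Mul(-1, Mul(2, E)))) = Mul(2, Add(E, Mul(-2, E))) = Mul(2, Mul(-1, E)) = Mul(-2, E))
Mul(Function('I')(17), Add(Add(159, 251), Add(Add(106, 0), 51))) = Mul(Mul(-2, 17), Add(Add(159, 251), Add(Add(106, 0), 51))) = Mul(-34, Add(410, Add(106, 51))) = Mul(-34, Add(410, 157)) = Mul(-34, 567) = -19278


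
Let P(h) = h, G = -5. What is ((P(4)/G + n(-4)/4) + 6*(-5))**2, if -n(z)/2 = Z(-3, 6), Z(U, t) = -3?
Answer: 85849/100 ≈ 858.49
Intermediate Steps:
n(z) = 6 (n(z) = -2*(-3) = 6)
((P(4)/G + n(-4)/4) + 6*(-5))**2 = ((4/(-5) + 6/4) + 6*(-5))**2 = ((4*(-1/5) + 6*(1/4)) - 30)**2 = ((-4/5 + 3/2) - 30)**2 = (7/10 - 30)**2 = (-293/10)**2 = 85849/100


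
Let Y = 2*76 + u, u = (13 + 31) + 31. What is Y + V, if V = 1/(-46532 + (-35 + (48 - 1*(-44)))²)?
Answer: 9825240/43283 ≈ 227.00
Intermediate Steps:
u = 75 (u = 44 + 31 = 75)
V = -1/43283 (V = 1/(-46532 + (-35 + (48 + 44))²) = 1/(-46532 + (-35 + 92)²) = 1/(-46532 + 57²) = 1/(-46532 + 3249) = 1/(-43283) = -1/43283 ≈ -2.3104e-5)
Y = 227 (Y = 2*76 + 75 = 152 + 75 = 227)
Y + V = 227 - 1/43283 = 9825240/43283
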